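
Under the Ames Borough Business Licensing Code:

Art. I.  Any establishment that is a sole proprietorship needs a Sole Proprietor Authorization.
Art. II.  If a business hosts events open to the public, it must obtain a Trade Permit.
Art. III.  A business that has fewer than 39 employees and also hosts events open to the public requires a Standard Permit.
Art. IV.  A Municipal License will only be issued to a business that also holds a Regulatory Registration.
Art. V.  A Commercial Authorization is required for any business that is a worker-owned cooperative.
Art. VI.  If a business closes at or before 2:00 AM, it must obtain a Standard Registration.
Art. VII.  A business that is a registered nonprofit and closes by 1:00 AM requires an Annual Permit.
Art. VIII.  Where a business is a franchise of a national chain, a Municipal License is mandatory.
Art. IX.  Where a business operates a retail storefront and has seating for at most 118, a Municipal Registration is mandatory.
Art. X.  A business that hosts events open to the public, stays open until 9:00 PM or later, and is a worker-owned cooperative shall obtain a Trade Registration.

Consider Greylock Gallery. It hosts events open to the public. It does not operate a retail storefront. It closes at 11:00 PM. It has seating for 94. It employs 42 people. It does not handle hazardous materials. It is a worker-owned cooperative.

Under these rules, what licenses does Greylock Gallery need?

Commercial Authorization, Standard Registration, Trade Permit, Trade Registration

Art. I. is a worker-owned cooperative (not: is a sole proprietorship) → Sole Proprietor Authorization not required.
Art. II. hosts events open to the public → Trade Permit required.
Art. III. employees 42 ≥ 39; hosts events open to the public → Standard Permit not required.
Art. IV. Municipal License is not required → no effect.
Art. V. is a worker-owned cooperative → Commercial Authorization required.
Art. VI. closes 11:00 PM, at/before 2:00 AM → Standard Registration required.
Art. VII. is a worker-owned cooperative (not: is a registered nonprofit); closes 11:00 PM, at/before 1:00 AM → Annual Permit not required.
Art. VIII. is a worker-owned cooperative (not: is a franchise of a national chain) → Municipal License not required.
Art. IX. does not operate a retail storefront; seating 94 ≤ 118 → Municipal Registration not required.
Art. X. hosts events open to the public; closes 11:00 PM, after 9:00 PM; is a worker-owned cooperative → Trade Registration required.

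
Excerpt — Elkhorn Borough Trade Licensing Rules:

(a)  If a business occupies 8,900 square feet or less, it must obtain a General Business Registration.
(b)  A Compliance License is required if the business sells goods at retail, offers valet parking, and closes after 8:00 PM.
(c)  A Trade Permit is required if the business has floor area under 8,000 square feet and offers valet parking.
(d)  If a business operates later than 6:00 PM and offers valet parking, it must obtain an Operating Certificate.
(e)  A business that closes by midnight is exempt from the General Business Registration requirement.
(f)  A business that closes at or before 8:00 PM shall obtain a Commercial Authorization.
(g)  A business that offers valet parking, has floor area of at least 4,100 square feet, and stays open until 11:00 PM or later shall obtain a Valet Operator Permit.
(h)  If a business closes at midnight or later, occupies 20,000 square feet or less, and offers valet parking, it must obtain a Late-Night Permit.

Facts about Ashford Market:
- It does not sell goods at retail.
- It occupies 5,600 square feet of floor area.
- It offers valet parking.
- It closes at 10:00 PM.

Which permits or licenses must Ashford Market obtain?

Operating Certificate, Trade Permit

(a) floor area 5,600 square feet ≤ 8,900 square feet → General Business Registration required.
(b) does not sell goods at retail; offers valet parking; closes 10:00 PM, after 8:00 PM → Compliance License not required.
(c) floor area 5,600 square feet < 8,000 square feet; offers valet parking → Trade Permit required.
(d) closes 10:00 PM, after 6:00 PM; offers valet parking → Operating Certificate required.
(e) closes 10:00 PM, at/before midnight → exempt from General Business Registration.
(f) closes 10:00 PM, after 8:00 PM → Commercial Authorization not required.
(g) offers valet parking; floor area 5,600 square feet ≥ 4,100 square feet; closes 10:00 PM, at/before 11:00 PM → Valet Operator Permit not required.
(h) closes 10:00 PM, at/before midnight; floor area 5,600 square feet ≤ 20,000 square feet; offers valet parking → Late-Night Permit not required.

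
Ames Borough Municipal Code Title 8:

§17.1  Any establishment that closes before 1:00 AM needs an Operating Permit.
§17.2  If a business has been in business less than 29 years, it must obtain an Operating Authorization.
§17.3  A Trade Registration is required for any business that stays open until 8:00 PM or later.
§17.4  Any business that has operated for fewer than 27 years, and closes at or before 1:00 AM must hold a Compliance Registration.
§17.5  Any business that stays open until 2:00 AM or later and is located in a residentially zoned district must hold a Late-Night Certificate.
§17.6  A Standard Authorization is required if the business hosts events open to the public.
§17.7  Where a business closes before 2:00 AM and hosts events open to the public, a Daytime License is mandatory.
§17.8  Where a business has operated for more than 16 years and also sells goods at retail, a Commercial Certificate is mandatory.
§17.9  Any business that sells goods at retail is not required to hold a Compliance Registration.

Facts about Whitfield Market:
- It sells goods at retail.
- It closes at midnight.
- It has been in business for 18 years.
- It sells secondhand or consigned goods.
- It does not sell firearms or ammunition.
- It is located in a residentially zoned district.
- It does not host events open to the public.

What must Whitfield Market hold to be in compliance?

§17.1 closes midnight, at/before 1:00 AM → Operating Permit required.
§17.2 years in business 18 < 29 → Operating Authorization required.
§17.3 closes midnight, after 8:00 PM → Trade Registration required.
§17.4 years in business 18 < 27; closes midnight, at/before 1:00 AM → Compliance Registration required.
§17.5 closes midnight, at/before 2:00 AM; is located in a residentially zoned district → Late-Night Certificate not required.
§17.6 does not host events open to the public → Standard Authorization not required.
§17.7 closes midnight, at/before 2:00 AM; does not host events open to the public → Daytime License not required.
§17.8 years in business 18 > 16; sells goods at retail → Commercial Certificate required.
§17.9 sells goods at retail → exempt from Compliance Registration.

Commercial Certificate, Operating Authorization, Operating Permit, Trade Registration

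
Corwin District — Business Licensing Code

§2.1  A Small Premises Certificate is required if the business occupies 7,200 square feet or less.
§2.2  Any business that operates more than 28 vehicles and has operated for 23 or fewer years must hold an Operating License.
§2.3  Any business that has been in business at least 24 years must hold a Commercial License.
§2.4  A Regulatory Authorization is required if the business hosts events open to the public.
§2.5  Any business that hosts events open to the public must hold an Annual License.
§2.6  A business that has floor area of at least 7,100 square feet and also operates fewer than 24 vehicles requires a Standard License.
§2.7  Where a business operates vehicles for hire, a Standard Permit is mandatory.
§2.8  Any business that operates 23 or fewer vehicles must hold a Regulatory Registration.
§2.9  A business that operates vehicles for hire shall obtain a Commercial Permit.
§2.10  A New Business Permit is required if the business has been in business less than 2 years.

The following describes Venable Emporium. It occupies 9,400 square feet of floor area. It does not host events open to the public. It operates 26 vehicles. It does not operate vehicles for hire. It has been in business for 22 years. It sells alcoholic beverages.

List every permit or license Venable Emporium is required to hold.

§2.1 floor area 9,400 square feet > 7,200 square feet → Small Premises Certificate not required.
§2.2 vehicles 26 ≤ 28; years in business 22 ≤ 23 → Operating License not required.
§2.3 years in business 22 < 24 → Commercial License not required.
§2.4 does not host events open to the public → Regulatory Authorization not required.
§2.5 does not host events open to the public → Annual License not required.
§2.6 floor area 9,400 square feet ≥ 7,100 square feet; vehicles 26 ≥ 24 → Standard License not required.
§2.7 does not operate vehicles for hire → Standard Permit not required.
§2.8 vehicles 26 > 23 → Regulatory Registration not required.
§2.9 does not operate vehicles for hire → Commercial Permit not required.
§2.10 years in business 22 ≥ 2 → New Business Permit not required.

None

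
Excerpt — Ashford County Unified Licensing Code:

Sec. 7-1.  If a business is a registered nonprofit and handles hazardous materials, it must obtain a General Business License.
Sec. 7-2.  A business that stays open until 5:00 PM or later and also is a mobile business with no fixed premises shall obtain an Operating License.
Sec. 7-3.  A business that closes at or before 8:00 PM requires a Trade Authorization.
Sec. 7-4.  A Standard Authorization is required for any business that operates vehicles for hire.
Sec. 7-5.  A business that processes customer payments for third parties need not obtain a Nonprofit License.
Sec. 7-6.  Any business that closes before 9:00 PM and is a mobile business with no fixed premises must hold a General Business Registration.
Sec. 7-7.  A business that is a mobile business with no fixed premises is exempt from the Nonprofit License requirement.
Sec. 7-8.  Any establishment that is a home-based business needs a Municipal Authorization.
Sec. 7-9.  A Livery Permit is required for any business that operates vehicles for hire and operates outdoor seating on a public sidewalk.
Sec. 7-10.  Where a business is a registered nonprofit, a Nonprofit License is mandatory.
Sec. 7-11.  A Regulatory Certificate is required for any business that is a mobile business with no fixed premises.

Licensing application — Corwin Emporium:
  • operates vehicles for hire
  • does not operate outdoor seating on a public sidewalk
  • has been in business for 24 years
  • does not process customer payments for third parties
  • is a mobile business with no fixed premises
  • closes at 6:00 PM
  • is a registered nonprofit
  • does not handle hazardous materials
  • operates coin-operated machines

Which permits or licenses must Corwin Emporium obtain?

Sec. 7-1. is a registered nonprofit; does not handle hazardous materials → General Business License not required.
Sec. 7-2. closes 6:00 PM, after 5:00 PM; is a mobile business with no fixed premises → Operating License required.
Sec. 7-3. closes 6:00 PM, at/before 8:00 PM → Trade Authorization required.
Sec. 7-4. operates vehicles for hire → Standard Authorization required.
Sec. 7-5. does not process customer payments for third parties → Nonprofit License exemption does not apply.
Sec. 7-6. closes 6:00 PM, at/before 9:00 PM; is a mobile business with no fixed premises → General Business Registration required.
Sec. 7-7. is a mobile business with no fixed premises → exempt from Nonprofit License.
Sec. 7-8. is a mobile business with no fixed premises (not: is a home-based business) → Municipal Authorization not required.
Sec. 7-9. operates vehicles for hire; does not operate outdoor seating on a public sidewalk → Livery Permit not required.
Sec. 7-10. is a registered nonprofit → Nonprofit License required.
Sec. 7-11. is a mobile business with no fixed premises → Regulatory Certificate required.

General Business Registration, Operating License, Regulatory Certificate, Standard Authorization, Trade Authorization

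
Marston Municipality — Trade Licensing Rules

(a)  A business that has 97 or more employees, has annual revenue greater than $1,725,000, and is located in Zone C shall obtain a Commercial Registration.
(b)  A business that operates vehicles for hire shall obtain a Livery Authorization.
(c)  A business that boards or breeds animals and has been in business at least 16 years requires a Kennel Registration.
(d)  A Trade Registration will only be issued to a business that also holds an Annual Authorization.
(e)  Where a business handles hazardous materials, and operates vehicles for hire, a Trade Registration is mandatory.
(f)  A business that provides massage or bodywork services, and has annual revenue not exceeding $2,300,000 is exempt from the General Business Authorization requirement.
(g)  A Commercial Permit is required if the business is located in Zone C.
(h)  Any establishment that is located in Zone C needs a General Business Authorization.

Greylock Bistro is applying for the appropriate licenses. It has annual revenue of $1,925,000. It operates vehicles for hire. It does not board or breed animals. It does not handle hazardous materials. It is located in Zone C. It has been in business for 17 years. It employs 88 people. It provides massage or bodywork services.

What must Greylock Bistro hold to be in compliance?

(a) employees 88 < 97; revenue $1,925,000 > $1,725,000; is located in Zone C → Commercial Registration not required.
(b) operates vehicles for hire → Livery Authorization required.
(c) does not board or breed animals; years in business 17 ≥ 16 → Kennel Registration not required.
(d) Trade Registration is not required → no effect.
(e) does not handle hazardous materials; operates vehicles for hire → Trade Registration not required.
(f) provides massage or bodywork services; revenue $1,925,000 ≤ $2,300,000 → exempt from General Business Authorization.
(g) is located in Zone C → Commercial Permit required.
(h) is located in Zone C → General Business Authorization required.

Commercial Permit, Livery Authorization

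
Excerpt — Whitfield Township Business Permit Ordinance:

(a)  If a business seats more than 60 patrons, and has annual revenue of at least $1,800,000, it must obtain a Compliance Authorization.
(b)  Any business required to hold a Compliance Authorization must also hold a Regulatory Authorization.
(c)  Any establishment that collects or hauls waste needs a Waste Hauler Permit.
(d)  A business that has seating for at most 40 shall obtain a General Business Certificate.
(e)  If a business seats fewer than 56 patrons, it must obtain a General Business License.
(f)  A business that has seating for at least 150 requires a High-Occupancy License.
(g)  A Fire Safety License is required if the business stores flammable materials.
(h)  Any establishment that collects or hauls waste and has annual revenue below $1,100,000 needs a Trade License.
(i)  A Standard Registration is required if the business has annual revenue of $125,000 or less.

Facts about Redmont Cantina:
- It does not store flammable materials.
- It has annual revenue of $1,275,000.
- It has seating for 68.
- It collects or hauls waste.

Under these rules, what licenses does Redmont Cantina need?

(a) seating 68 > 60; revenue $1,275,000 < $1,800,000 → Compliance Authorization not required.
(b) Compliance Authorization is not required → no effect.
(c) collects or hauls waste → Waste Hauler Permit required.
(d) seating 68 > 40 → General Business Certificate not required.
(e) seating 68 ≥ 56 → General Business License not required.
(f) seating 68 < 150 → High-Occupancy License not required.
(g) does not store flammable materials → Fire Safety License not required.
(h) collects or hauls waste; revenue $1,275,000 ≥ $1,100,000 → Trade License not required.
(i) revenue $1,275,000 > $125,000 → Standard Registration not required.

Waste Hauler Permit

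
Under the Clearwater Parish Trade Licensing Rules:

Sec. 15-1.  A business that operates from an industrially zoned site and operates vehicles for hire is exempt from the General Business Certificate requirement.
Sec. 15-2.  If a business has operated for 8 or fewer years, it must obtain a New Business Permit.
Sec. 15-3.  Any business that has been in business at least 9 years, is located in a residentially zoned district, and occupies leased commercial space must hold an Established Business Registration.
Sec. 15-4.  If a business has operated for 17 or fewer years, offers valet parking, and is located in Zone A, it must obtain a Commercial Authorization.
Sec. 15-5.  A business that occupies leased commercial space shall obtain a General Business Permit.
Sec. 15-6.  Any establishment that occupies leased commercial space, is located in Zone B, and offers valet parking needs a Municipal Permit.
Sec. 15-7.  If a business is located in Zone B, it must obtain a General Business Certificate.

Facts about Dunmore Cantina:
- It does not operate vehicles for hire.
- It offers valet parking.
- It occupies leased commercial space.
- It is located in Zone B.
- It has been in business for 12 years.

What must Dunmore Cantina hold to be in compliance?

General Business Certificate, General Business Permit, Municipal Permit

Sec. 15-1. occupies leased commercial space (not: operates from an industrially zoned site); does not operate vehicles for hire → General Business Certificate exemption does not apply.
Sec. 15-2. years in business 12 > 8 → New Business Permit not required.
Sec. 15-3. years in business 12 ≥ 9; is located in Zone B (not: is located in a residentially zoned district); occupies leased commercial space → Established Business Registration not required.
Sec. 15-4. years in business 12 ≤ 17; offers valet parking; is located in Zone B (not: is located in Zone A) → Commercial Authorization not required.
Sec. 15-5. occupies leased commercial space → General Business Permit required.
Sec. 15-6. occupies leased commercial space; is located in Zone B; offers valet parking → Municipal Permit required.
Sec. 15-7. is located in Zone B → General Business Certificate required.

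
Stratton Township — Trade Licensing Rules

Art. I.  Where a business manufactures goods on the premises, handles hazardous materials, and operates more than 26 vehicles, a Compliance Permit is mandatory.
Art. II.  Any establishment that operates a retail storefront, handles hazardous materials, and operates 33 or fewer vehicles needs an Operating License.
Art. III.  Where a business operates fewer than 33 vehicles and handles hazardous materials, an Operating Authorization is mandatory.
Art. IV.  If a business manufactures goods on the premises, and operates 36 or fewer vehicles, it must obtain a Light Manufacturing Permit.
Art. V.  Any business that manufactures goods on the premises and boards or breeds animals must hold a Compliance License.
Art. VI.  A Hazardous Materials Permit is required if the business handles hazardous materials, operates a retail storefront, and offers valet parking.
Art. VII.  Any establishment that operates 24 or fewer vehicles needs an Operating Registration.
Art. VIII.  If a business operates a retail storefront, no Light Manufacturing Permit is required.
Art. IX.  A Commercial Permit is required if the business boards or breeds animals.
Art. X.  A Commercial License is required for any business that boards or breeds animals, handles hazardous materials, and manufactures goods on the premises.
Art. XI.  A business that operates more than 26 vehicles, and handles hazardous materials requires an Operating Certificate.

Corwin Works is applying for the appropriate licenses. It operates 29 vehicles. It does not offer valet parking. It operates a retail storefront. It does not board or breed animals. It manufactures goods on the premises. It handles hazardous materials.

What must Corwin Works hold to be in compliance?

Compliance Permit, Operating Authorization, Operating Certificate, Operating License

Art. I. manufactures goods on the premises; handles hazardous materials; vehicles 29 > 26 → Compliance Permit required.
Art. II. operates a retail storefront; handles hazardous materials; vehicles 29 ≤ 33 → Operating License required.
Art. III. vehicles 29 < 33; handles hazardous materials → Operating Authorization required.
Art. IV. manufactures goods on the premises; vehicles 29 ≤ 36 → Light Manufacturing Permit required.
Art. V. manufactures goods on the premises; does not board or breed animals → Compliance License not required.
Art. VI. handles hazardous materials; operates a retail storefront; does not offer valet parking → Hazardous Materials Permit not required.
Art. VII. vehicles 29 > 24 → Operating Registration not required.
Art. VIII. operates a retail storefront → exempt from Light Manufacturing Permit.
Art. IX. does not board or breed animals → Commercial Permit not required.
Art. X. does not board or breed animals; handles hazardous materials; manufactures goods on the premises → Commercial License not required.
Art. XI. vehicles 29 > 26; handles hazardous materials → Operating Certificate required.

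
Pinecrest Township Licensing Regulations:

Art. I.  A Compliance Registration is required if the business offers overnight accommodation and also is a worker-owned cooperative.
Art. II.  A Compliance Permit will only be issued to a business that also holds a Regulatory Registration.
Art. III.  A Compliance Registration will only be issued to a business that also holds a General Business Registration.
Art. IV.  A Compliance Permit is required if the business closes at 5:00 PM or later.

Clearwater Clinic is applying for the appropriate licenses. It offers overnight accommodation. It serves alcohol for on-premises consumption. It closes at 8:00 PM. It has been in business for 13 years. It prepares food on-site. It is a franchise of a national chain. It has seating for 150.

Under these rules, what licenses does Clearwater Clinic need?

Art. I. offers overnight accommodation; is a franchise of a national chain (not: is a worker-owned cooperative) → Compliance Registration not required.
Art. II. Compliance Permit is required → Regulatory Registration also required.
Art. III. Compliance Registration is not required → no effect.
Art. IV. closes 8:00 PM, after 5:00 PM → Compliance Permit required.

Compliance Permit, Regulatory Registration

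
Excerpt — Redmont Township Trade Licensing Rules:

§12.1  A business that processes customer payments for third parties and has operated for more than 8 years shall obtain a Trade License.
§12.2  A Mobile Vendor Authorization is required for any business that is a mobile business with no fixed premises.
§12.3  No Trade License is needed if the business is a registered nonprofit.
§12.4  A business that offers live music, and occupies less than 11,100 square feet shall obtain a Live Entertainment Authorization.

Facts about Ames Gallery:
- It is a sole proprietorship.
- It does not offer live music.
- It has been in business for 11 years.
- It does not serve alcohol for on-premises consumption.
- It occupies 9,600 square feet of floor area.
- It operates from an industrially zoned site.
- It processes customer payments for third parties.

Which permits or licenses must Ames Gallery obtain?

§12.1 processes customer payments for third parties; years in business 11 > 8 → Trade License required.
§12.2 operates from an industrially zoned site (not: is a mobile business with no fixed premises) → Mobile Vendor Authorization not required.
§12.3 is a sole proprietorship (not: is a registered nonprofit) → Trade License exemption does not apply.
§12.4 does not offer live music; floor area 9,600 square feet < 11,100 square feet → Live Entertainment Authorization not required.

Trade License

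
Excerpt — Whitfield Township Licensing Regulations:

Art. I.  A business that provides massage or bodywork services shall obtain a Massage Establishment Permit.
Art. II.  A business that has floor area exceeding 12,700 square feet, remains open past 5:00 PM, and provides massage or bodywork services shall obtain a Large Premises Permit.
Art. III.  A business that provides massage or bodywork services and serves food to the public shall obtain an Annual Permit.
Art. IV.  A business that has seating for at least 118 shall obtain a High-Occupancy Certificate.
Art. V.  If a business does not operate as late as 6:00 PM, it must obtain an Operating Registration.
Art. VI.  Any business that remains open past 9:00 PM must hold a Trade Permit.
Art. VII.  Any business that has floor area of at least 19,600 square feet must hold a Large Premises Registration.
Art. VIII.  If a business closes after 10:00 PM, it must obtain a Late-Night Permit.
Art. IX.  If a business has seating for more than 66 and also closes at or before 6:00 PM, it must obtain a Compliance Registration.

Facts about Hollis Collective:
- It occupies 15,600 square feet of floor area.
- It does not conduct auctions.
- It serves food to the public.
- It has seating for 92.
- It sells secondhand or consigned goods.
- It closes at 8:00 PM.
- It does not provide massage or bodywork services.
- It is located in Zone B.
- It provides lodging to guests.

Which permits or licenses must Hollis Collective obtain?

Art. I. does not provide massage or bodywork services → Massage Establishment Permit not required.
Art. II. floor area 15,600 square feet > 12,700 square feet; closes 8:00 PM, after 5:00 PM; does not provide massage or bodywork services → Large Premises Permit not required.
Art. III. does not provide massage or bodywork services; serves food to the public → Annual Permit not required.
Art. IV. seating 92 < 118 → High-Occupancy Certificate not required.
Art. V. closes 8:00 PM, after 6:00 PM → Operating Registration not required.
Art. VI. closes 8:00 PM, at/before 9:00 PM → Trade Permit not required.
Art. VII. floor area 15,600 square feet < 19,600 square feet → Large Premises Registration not required.
Art. VIII. closes 8:00 PM, at/before 10:00 PM → Late-Night Permit not required.
Art. IX. seating 92 > 66; closes 8:00 PM, after 6:00 PM → Compliance Registration not required.

None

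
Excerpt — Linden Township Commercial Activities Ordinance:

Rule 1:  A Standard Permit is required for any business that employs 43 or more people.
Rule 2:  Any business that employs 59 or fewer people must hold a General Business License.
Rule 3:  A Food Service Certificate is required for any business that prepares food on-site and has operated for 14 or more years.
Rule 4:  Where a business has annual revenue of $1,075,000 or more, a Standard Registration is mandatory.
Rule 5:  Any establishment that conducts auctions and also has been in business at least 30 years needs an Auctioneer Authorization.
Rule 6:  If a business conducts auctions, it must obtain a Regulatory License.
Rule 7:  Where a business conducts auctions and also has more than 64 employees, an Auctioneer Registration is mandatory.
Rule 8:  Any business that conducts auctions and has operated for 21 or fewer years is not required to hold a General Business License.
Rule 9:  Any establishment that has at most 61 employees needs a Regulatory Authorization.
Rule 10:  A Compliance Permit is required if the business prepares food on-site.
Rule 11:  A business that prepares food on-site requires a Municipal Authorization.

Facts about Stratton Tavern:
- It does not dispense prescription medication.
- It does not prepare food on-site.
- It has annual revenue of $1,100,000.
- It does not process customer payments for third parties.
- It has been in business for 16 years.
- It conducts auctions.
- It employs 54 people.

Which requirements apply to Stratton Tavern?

Rule 1: employees 54 ≥ 43 → Standard Permit required.
Rule 2: employees 54 ≤ 59 → General Business License required.
Rule 3: does not prepare food on-site; years in business 16 ≥ 14 → Food Service Certificate not required.
Rule 4: revenue $1,100,000 ≥ $1,075,000 → Standard Registration required.
Rule 5: conducts auctions; years in business 16 < 30 → Auctioneer Authorization not required.
Rule 6: conducts auctions → Regulatory License required.
Rule 7: conducts auctions; employees 54 ≤ 64 → Auctioneer Registration not required.
Rule 8: conducts auctions; years in business 16 ≤ 21 → exempt from General Business License.
Rule 9: employees 54 ≤ 61 → Regulatory Authorization required.
Rule 10: does not prepare food on-site → Compliance Permit not required.
Rule 11: does not prepare food on-site → Municipal Authorization not required.

Regulatory Authorization, Regulatory License, Standard Permit, Standard Registration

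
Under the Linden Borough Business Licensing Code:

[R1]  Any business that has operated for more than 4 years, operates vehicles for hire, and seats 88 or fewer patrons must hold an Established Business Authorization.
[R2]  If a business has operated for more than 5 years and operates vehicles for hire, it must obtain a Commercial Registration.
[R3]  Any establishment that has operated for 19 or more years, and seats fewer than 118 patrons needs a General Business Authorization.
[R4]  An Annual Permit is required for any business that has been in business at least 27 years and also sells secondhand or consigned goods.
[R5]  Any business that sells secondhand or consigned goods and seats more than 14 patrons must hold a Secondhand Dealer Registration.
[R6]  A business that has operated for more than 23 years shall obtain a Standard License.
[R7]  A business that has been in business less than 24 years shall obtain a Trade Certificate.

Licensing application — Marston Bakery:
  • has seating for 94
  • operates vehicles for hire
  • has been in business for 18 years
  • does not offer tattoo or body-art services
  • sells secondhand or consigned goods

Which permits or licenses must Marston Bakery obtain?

[R1] years in business 18 > 4; operates vehicles for hire; seating 94 > 88 → Established Business Authorization not required.
[R2] years in business 18 > 5; operates vehicles for hire → Commercial Registration required.
[R3] years in business 18 < 19; seating 94 < 118 → General Business Authorization not required.
[R4] years in business 18 < 27; sells secondhand or consigned goods → Annual Permit not required.
[R5] sells secondhand or consigned goods; seating 94 > 14 → Secondhand Dealer Registration required.
[R6] years in business 18 ≤ 23 → Standard License not required.
[R7] years in business 18 < 24 → Trade Certificate required.

Commercial Registration, Secondhand Dealer Registration, Trade Certificate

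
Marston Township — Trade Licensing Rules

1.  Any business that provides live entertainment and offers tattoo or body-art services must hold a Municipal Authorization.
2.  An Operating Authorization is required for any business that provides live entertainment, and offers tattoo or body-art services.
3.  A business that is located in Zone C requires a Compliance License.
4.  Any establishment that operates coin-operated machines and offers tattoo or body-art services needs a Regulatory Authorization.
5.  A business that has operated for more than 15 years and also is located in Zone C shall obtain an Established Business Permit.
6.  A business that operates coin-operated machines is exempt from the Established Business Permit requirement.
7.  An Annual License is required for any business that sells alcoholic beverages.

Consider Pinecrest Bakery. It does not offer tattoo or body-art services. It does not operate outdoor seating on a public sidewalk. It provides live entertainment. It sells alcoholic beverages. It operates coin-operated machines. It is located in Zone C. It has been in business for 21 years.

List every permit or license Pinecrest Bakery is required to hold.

Annual License, Compliance License

1. provides live entertainment; does not offer tattoo or body-art services → Municipal Authorization not required.
2. provides live entertainment; does not offer tattoo or body-art services → Operating Authorization not required.
3. is located in Zone C → Compliance License required.
4. operates coin-operated machines; does not offer tattoo or body-art services → Regulatory Authorization not required.
5. years in business 21 > 15; is located in Zone C → Established Business Permit required.
6. operates coin-operated machines → exempt from Established Business Permit.
7. sells alcoholic beverages → Annual License required.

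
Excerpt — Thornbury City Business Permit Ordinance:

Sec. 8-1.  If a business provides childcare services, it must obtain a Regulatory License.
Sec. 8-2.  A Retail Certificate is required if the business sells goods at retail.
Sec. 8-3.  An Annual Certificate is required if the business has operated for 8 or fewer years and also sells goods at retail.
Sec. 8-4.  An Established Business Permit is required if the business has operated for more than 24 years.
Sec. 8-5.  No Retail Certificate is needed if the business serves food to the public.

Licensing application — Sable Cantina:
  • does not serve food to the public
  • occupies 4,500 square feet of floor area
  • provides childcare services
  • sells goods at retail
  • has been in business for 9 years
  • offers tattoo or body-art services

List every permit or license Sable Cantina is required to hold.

Regulatory License, Retail Certificate

Sec. 8-1. provides childcare services → Regulatory License required.
Sec. 8-2. sells goods at retail → Retail Certificate required.
Sec. 8-3. years in business 9 > 8; sells goods at retail → Annual Certificate not required.
Sec. 8-4. years in business 9 ≤ 24 → Established Business Permit not required.
Sec. 8-5. does not serve food to the public → Retail Certificate exemption does not apply.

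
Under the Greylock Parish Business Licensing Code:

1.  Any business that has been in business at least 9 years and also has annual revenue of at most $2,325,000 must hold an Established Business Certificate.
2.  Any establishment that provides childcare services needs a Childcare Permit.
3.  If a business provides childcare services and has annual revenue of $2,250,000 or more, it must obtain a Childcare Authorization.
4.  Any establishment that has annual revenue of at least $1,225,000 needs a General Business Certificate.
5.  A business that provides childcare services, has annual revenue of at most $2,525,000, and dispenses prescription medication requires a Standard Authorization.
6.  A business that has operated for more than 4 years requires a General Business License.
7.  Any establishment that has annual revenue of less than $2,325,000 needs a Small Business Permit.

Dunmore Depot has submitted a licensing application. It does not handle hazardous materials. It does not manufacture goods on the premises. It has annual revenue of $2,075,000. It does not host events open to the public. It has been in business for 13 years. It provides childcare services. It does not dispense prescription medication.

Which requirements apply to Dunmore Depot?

Childcare Permit, Established Business Certificate, General Business Certificate, General Business License, Small Business Permit

1. years in business 13 ≥ 9; revenue $2,075,000 ≤ $2,325,000 → Established Business Certificate required.
2. provides childcare services → Childcare Permit required.
3. provides childcare services; revenue $2,075,000 < $2,250,000 → Childcare Authorization not required.
4. revenue $2,075,000 ≥ $1,225,000 → General Business Certificate required.
5. provides childcare services; revenue $2,075,000 ≤ $2,525,000; does not dispense prescription medication → Standard Authorization not required.
6. years in business 13 > 4 → General Business License required.
7. revenue $2,075,000 < $2,325,000 → Small Business Permit required.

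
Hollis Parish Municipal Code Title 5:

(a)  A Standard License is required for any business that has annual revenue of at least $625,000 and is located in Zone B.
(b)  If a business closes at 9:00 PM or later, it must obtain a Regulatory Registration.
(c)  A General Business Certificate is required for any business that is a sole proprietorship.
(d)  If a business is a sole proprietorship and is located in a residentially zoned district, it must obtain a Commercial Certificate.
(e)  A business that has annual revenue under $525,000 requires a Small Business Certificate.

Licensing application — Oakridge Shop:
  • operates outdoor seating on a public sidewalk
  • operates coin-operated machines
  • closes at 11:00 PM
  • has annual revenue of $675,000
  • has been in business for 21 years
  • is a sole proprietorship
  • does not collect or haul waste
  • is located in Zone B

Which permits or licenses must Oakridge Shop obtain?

General Business Certificate, Regulatory Registration, Standard License

(a) revenue $675,000 ≥ $625,000; is located in Zone B → Standard License required.
(b) closes 11:00 PM, after 9:00 PM → Regulatory Registration required.
(c) is a sole proprietorship → General Business Certificate required.
(d) is a sole proprietorship; is located in Zone B (not: is located in a residentially zoned district) → Commercial Certificate not required.
(e) revenue $675,000 ≥ $525,000 → Small Business Certificate not required.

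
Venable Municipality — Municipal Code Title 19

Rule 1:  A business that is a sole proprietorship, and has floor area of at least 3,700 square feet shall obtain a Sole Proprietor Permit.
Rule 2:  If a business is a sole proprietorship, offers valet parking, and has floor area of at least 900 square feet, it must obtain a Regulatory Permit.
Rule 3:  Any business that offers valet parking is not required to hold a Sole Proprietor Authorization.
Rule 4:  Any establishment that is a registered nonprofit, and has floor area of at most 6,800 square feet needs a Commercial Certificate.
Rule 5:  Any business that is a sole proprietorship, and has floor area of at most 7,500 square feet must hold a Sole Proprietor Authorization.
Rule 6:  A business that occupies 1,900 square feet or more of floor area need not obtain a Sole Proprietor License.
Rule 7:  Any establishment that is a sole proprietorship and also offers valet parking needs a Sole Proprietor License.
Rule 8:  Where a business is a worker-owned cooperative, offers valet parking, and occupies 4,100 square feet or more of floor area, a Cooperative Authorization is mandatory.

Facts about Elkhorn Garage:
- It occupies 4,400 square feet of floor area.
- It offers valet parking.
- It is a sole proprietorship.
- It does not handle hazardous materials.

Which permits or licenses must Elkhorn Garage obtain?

Rule 1: is a sole proprietorship; floor area 4,400 square feet ≥ 3,700 square feet → Sole Proprietor Permit required.
Rule 2: is a sole proprietorship; offers valet parking; floor area 4,400 square feet ≥ 900 square feet → Regulatory Permit required.
Rule 3: offers valet parking → exempt from Sole Proprietor Authorization.
Rule 4: is a sole proprietorship (not: is a registered nonprofit); floor area 4,400 square feet ≤ 6,800 square feet → Commercial Certificate not required.
Rule 5: is a sole proprietorship; floor area 4,400 square feet ≤ 7,500 square feet → Sole Proprietor Authorization required.
Rule 6: floor area 4,400 square feet ≥ 1,900 square feet → exempt from Sole Proprietor License.
Rule 7: is a sole proprietorship; offers valet parking → Sole Proprietor License required.
Rule 8: is a sole proprietorship (not: is a worker-owned cooperative); offers valet parking; floor area 4,400 square feet ≥ 4,100 square feet → Cooperative Authorization not required.

Regulatory Permit, Sole Proprietor Permit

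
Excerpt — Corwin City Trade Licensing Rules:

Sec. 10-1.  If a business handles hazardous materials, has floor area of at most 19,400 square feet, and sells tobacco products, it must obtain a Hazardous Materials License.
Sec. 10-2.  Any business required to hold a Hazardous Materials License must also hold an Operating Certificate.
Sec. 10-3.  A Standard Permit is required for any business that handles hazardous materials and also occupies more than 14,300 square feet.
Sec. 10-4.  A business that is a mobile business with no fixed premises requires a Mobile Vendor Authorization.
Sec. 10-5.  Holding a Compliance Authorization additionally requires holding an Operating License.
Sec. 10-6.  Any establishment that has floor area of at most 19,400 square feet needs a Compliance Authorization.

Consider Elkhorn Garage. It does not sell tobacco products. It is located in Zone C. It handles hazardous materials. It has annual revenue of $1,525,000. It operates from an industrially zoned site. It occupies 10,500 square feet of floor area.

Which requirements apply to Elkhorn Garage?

Sec. 10-1. handles hazardous materials; floor area 10,500 square feet ≤ 19,400 square feet; does not sell tobacco products → Hazardous Materials License not required.
Sec. 10-2. Hazardous Materials License is not required → no effect.
Sec. 10-3. handles hazardous materials; floor area 10,500 square feet ≤ 14,300 square feet → Standard Permit not required.
Sec. 10-4. operates from an industrially zoned site (not: is a mobile business with no fixed premises) → Mobile Vendor Authorization not required.
Sec. 10-5. Compliance Authorization is required → Operating License also required.
Sec. 10-6. floor area 10,500 square feet ≤ 19,400 square feet → Compliance Authorization required.

Compliance Authorization, Operating License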